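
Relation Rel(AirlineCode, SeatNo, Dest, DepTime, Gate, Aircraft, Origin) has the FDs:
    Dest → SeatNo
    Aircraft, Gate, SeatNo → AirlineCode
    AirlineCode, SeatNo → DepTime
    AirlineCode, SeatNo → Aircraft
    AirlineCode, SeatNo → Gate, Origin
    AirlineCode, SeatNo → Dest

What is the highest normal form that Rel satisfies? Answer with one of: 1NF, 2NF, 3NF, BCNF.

Candidate keys: {Aircraft, Dest, Gate}, {Aircraft, Gate, SeatNo}, {AirlineCode, Dest}, {AirlineCode, SeatNo}. Prime attributes: {Aircraft, AirlineCode, Dest, Gate, SeatNo}.
Dest → SeatNo breaks BCNF: {Dest}⁺ = {Dest, SeatNo}, so {Dest} is not a superkey.
But every attribute on its right side ({SeatNo}) is prime, and the same holds for every other non-superkey FD, so 3NF still holds.

3NF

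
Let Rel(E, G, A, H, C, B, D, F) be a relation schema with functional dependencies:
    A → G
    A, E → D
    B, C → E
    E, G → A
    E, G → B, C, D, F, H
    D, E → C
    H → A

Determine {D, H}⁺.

Start with {D, H}.
H → A applies; add {A} → now {A, D, H}.
A → G applies; add {G} → now {A, D, G, H}.
No further FD applies.

{A, D, G, H}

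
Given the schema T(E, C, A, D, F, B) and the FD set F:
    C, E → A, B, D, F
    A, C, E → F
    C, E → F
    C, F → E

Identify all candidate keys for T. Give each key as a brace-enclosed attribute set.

Attributes never on any right-hand side: {C} — every candidate key must contain it.
{C, E} is a candidate key since {C, E}⁺ = {A, B, C, D, E, F} covers every attribute.
{C, F} is a candidate key since {C, F}⁺ = {A, B, C, D, E, F} covers every attribute.
No proper subset of any of these is a key, and no other minimal superkey exists.

{C, E}, {C, F}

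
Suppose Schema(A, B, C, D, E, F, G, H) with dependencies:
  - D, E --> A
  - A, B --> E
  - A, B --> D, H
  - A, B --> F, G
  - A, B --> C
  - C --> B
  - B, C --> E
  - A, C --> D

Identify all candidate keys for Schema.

{A, B}, {A, C}, {B, D, E}, {C, D}

Closure of {A, B} is {A, B, C, D, E, F, G, H}, the whole schema; {A, B} is a candidate key.
Closure of {A, C} is {A, B, C, D, E, F, G, H}, the whole schema; {A, C} is a candidate key.
Closure of {C, D} is {A, B, C, D, E, F, G, H}, the whole schema; {C, D} is a candidate key.
Closure of {B, D, E} is {A, B, C, D, E, F, G, H}, the whole schema; {B, D, E} is a candidate key.
These are minimal and exhaustive — every other superkey contains one of them.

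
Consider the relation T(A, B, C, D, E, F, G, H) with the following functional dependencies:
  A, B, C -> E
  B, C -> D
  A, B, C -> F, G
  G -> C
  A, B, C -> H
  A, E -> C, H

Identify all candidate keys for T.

Attributes never on any right-hand side: {A, B} — every candidate key must contain all of them.
{A, B, C}⁺ = {A, B, C, D, E, F, G, H} — all of the relation — so {A, B, C} is a candidate key.
{A, B, E}⁺ = {A, B, C, D, E, F, G, H} — all of the relation — so {A, B, E} is a candidate key.
{A, B, G}⁺ = {A, B, C, D, E, F, G, H} — all of the relation — so {A, B, G} is a candidate key.
Any other superkey properly contains one of these, so there are no further candidate keys.

{A, B, C}, {A, B, E}, {A, B, G}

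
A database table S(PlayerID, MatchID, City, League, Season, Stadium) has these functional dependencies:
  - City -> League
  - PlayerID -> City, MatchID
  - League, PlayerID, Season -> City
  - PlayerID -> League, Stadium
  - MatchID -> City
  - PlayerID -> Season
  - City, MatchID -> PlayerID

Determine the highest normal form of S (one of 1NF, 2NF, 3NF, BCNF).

2NF

Candidate keys: {MatchID}, {PlayerID}. Prime attributes: {MatchID, PlayerID}.
For City -> League we have {City}⁺ = {City, League}; {City} is not a superkey, so BCNF fails.
City -> League has non-prime {League} on the right and a non-superkey on the left, so 3NF fails.
All keys have size 1, which rules out partial dependencies — 2NF is satisfied.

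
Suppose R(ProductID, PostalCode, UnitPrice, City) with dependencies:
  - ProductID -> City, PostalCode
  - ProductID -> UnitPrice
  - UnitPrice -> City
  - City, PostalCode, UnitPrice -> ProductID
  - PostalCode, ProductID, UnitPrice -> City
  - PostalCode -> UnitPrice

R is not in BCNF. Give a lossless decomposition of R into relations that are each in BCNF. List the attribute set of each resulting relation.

Candidate keys of the original relation: {PostalCode}, {ProductID}.
In {City, PostalCode, ProductID, UnitPrice}, {UnitPrice} is not a superkey ({UnitPrice}⁺ restricted to this set is {City, UnitPrice}), so split on UnitPrice -> City into {City, UnitPrice} and {PostalCode, ProductID, UnitPrice}.
{City, UnitPrice}: every determinant is a superkey — BCNF.
{PostalCode, ProductID, UnitPrice}: every determinant is a superkey — BCNF.

{City, UnitPrice}; {PostalCode, ProductID, UnitPrice}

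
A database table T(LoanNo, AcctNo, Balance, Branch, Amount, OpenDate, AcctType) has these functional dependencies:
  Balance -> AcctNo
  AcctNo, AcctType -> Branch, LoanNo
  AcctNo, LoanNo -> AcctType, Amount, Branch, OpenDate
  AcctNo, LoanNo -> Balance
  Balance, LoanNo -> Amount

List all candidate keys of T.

{AcctNo, AcctType}⁺ = {AcctNo, AcctType, Amount, Balance, Branch, LoanNo, OpenDate} — all of the relation — so {AcctNo, AcctType} is a candidate key.
{AcctNo, LoanNo}⁺ = {AcctNo, AcctType, Amount, Balance, Branch, LoanNo, OpenDate} — all of the relation — so {AcctNo, LoanNo} is a candidate key.
{AcctType, Balance}⁺ = {AcctNo, AcctType, Amount, Balance, Branch, LoanNo, OpenDate} — all of the relation — so {AcctType, Balance} is a candidate key.
{Balance, LoanNo}⁺ = {AcctNo, AcctType, Amount, Balance, Branch, LoanNo, OpenDate} — all of the relation — so {Balance, LoanNo} is a candidate key.
These are minimal and exhaustive — every other superkey contains one of them.

{AcctNo, AcctType}, {AcctNo, LoanNo}, {AcctType, Balance}, {Balance, LoanNo}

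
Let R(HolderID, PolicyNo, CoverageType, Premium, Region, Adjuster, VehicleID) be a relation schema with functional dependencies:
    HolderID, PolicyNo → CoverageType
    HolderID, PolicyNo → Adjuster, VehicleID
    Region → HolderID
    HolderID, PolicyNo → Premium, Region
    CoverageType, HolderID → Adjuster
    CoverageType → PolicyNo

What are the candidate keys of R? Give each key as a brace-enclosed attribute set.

{CoverageType, HolderID}, {CoverageType, Region}, {HolderID, PolicyNo}, {PolicyNo, Region}

Closure of {CoverageType, HolderID} is {Adjuster, CoverageType, HolderID, PolicyNo, Premium, Region, VehicleID}, the whole schema; {CoverageType, HolderID} is a candidate key.
Closure of {CoverageType, Region} is {Adjuster, CoverageType, HolderID, PolicyNo, Premium, Region, VehicleID}, the whole schema; {CoverageType, Region} is a candidate key.
Closure of {HolderID, PolicyNo} is {Adjuster, CoverageType, HolderID, PolicyNo, Premium, Region, VehicleID}, the whole schema; {HolderID, PolicyNo} is a candidate key.
Closure of {PolicyNo, Region} is {Adjuster, CoverageType, HolderID, PolicyNo, Premium, Region, VehicleID}, the whole schema; {PolicyNo, Region} is a candidate key.
Any other superkey properly contains one of these, so there are no further candidate keys.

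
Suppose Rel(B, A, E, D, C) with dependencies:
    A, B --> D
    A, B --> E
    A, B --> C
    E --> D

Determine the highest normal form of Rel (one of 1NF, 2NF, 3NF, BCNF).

2NF

Candidate key: {A, B}. Prime attributes: {A, B}.
E --> D breaks BCNF: {E}⁺ = {D, E}, so {E} is not a superkey.
Because {D} is non-prime and the left side of E --> D is not a superkey, the relation is not in 3NF.
Checking every proper subset of each key, none determines a non-prime attribute — 2NF is satisfied.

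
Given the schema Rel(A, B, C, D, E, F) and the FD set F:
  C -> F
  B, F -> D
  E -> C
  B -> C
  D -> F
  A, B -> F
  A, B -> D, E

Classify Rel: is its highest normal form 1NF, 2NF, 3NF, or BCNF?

1NF

Candidate key: {A, B}. Prime attributes: {A, B}.
For C -> F we have {C}⁺ = {C, F}; {C} is not a superkey, so BCNF fails.
Because {F} is non-prime and the left side of C -> F is not a superkey, the relation is not in 3NF.
Since {B} ⊂ {A, B} and {B}⁺ ⊇ {C, D, F} with {C, D, F} non-prime, there is a partial dependency; 2NF fails.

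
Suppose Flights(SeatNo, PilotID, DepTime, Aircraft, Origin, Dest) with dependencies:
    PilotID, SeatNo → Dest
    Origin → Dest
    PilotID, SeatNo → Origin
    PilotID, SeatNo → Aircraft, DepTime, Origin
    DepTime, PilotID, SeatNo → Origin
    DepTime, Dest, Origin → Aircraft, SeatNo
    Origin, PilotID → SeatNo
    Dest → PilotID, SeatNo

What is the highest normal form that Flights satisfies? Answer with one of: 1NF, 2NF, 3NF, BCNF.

BCNF

Candidate keys: {Dest}, {Origin}, {PilotID, SeatNo}. Prime attributes: {Dest, Origin, PilotID, SeatNo}.
Every FD has a superkey on the left, so the relation is in BCNF.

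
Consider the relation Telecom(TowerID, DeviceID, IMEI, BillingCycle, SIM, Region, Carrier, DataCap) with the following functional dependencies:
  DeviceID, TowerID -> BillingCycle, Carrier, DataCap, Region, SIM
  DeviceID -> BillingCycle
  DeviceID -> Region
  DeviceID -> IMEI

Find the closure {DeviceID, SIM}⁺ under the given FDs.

{BillingCycle, DeviceID, IMEI, Region, SIM}

Start with {DeviceID, SIM}.
DeviceID -> BillingCycle applies; add {BillingCycle} → now {BillingCycle, DeviceID, SIM}.
DeviceID -> Region applies; add {Region} → now {BillingCycle, DeviceID, Region, SIM}.
DeviceID -> IMEI applies; add {IMEI} → now {BillingCycle, DeviceID, IMEI, Region, SIM}.
No further FD applies.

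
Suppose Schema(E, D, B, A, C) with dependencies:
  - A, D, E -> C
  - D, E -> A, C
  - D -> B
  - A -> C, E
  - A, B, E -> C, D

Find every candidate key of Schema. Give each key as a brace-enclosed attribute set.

{A, B}, {A, D}, {D, E}

Closure of {A, B} is {A, B, C, D, E}, the whole schema; {A, B} is a candidate key.
Closure of {A, D} is {A, B, C, D, E}, the whole schema; {A, D} is a candidate key.
Closure of {D, E} is {A, B, C, D, E}, the whole schema; {D, E} is a candidate key.
Any other superkey properly contains one of these, so there are no further candidate keys.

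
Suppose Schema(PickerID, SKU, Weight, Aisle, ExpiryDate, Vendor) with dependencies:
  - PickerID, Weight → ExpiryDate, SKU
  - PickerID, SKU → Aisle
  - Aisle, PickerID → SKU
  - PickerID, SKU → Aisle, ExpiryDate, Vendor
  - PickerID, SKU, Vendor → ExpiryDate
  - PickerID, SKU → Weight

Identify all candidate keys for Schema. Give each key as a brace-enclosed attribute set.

{Aisle, PickerID}, {PickerID, SKU}, {PickerID, Weight}

Attributes never on any right-hand side: {PickerID} — every candidate key must contain it.
{Aisle, PickerID}⁺ = {Aisle, ExpiryDate, PickerID, SKU, Vendor, Weight}, which is every attribute, so {Aisle, PickerID} is a candidate key.
{PickerID, SKU}⁺ = {Aisle, ExpiryDate, PickerID, SKU, Vendor, Weight}, which is every attribute, so {PickerID, SKU} is a candidate key.
{PickerID, Weight}⁺ = {Aisle, ExpiryDate, PickerID, SKU, Vendor, Weight}, which is every attribute, so {PickerID, Weight} is a candidate key.
These are minimal and exhaustive — every other superkey contains one of them.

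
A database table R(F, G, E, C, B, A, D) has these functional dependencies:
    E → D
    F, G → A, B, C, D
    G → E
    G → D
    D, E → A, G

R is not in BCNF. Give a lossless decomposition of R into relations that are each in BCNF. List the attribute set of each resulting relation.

{A, D, E, G}; {B, C, E, F}

Candidate keys of the original relation: {E, F}, {F, G}.
In {A, B, C, D, E, F, G}, {E} is not a superkey ({E}⁺ restricted to this set is {A, D, E, G}), so split on E → A, D, G into {A, D, E, G} and {B, C, E, F}.
{A, D, E, G} is in BCNF.
{B, C, E, F} is in BCNF.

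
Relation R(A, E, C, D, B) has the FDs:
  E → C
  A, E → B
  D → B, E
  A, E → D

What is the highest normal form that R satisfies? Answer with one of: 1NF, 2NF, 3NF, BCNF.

1NF

Candidate keys: {A, D}, {A, E}. Prime attributes: {A, D, E}.
For E → C we have {E}⁺ = {C, E}; {E} is not a superkey, so BCNF fails.
E → C has non-prime {C} on the right and a non-superkey on the left, so 3NF fails.
{D} is a proper subset of the key {A, D}, and {D}⁺ contains the non-prime attributes {B, C} — a partial dependency, so 2NF is violated.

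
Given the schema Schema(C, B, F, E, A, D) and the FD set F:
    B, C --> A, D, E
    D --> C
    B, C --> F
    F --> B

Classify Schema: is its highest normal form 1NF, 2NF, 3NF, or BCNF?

3NF

Candidate keys: {B, C}, {B, D}, {C, F}, {D, F}. Prime attributes: {B, C, D, F}.
D --> C breaks BCNF: {D}⁺ = {C, D}, so {D} is not a superkey.
Since {C} ⊆ prime attributes and every other non-superkey FD also has a prime right side, the schema is in 3NF.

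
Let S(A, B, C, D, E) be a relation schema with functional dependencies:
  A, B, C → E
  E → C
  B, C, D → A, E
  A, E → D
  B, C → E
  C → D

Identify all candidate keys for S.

Attributes never on any right-hand side: {B} — every candidate key must contain it.
{B, C}⁺ = {A, B, C, D, E}, which is every attribute, so {B, C} is a candidate key.
{B, E}⁺ = {A, B, C, D, E}, which is every attribute, so {B, E} is a candidate key.
No proper subset of any of these is a key, and no other minimal superkey exists.

{B, C}, {B, E}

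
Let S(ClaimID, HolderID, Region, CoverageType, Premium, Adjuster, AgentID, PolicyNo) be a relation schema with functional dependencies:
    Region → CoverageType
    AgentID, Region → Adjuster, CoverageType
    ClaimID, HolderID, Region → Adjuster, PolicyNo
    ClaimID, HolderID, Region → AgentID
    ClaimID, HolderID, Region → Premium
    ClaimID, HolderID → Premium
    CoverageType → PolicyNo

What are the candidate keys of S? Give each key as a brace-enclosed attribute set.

{ClaimID, HolderID, Region}

No FD produces {ClaimID, HolderID, Region}, so they must be in every candidate key.
{ClaimID, HolderID, Region} is a candidate key since {ClaimID, HolderID, Region}⁺ = {Adjuster, AgentID, ClaimID, CoverageType, HolderID, PolicyNo, Premium, Region} covers every attribute.
No other minimal set has full closure, so this is the only candidate key.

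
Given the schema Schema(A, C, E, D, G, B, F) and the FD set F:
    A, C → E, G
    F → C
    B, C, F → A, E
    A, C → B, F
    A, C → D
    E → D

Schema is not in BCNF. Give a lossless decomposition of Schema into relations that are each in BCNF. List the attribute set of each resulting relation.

{A, B, E, F, G}; {C, F}; {D, E}

Candidate keys of the original relation: {A, C}, {A, F}, {B, F}.
Within {A, B, C, D, E, F, G}: {F}⁺ ∩ {A, B, C, D, E, F, G} = {C, F}, not the whole set, so F → C violates BCNF; decompose into {C, F} and {A, B, D, E, F, G}.
{C, F}: every determinant is a superkey — BCNF.
Within {A, B, D, E, F, G}: {E}⁺ ∩ {A, B, D, E, F, G} = {D, E}, not the whole set, so E → D violates BCNF; decompose into {D, E} and {A, B, E, F, G}.
{D, E}: every determinant is a superkey — BCNF.
{A, B, E, F, G}: every determinant is a superkey — BCNF.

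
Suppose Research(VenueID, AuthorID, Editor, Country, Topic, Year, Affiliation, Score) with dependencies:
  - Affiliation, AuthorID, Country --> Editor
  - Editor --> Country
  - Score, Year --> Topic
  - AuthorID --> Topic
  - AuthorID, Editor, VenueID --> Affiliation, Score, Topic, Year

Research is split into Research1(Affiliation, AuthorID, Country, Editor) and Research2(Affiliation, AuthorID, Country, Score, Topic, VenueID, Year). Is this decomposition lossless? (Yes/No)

Research1 ∩ Research2 = {Affiliation, AuthorID, Country}; its closure under F is {Affiliation, AuthorID, Country, Editor, Topic}.
This includes all of Research1, so the common attributes are a superkey of Research1 — the join is lossless.

Yes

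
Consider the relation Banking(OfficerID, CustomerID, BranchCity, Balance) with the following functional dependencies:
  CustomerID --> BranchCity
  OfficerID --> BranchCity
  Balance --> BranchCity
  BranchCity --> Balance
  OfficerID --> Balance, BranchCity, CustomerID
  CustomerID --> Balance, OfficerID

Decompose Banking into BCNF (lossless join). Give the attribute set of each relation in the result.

{Balance, BranchCity}; {Balance, CustomerID, OfficerID}

Candidate keys of the original relation: {CustomerID}, {OfficerID}.
{Balance, BranchCity, CustomerID, OfficerID}: {Balance} determines {Balance, BranchCity} here but is not a superkey — split on Balance --> BranchCity, giving {Balance, BranchCity} and {Balance, CustomerID, OfficerID}.
{Balance, BranchCity}: every determinant is a superkey — BCNF.
{Balance, CustomerID, OfficerID}: every determinant is a superkey — BCNF.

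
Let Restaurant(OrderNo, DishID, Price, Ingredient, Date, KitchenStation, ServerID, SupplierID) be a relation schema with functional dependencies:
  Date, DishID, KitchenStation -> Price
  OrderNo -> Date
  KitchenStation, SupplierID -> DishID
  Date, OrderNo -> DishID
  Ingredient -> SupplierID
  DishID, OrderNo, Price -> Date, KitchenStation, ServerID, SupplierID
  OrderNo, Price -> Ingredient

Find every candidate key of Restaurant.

{KitchenStation, OrderNo}, {OrderNo, Price}

No FD produces {OrderNo}, so it must be in every candidate key.
{KitchenStation, OrderNo}⁺ = {Date, DishID, Ingredient, KitchenStation, OrderNo, Price, ServerID, SupplierID} — all of the relation — so {KitchenStation, OrderNo} is a candidate key.
{OrderNo, Price}⁺ = {Date, DishID, Ingredient, KitchenStation, OrderNo, Price, ServerID, SupplierID} — all of the relation — so {OrderNo, Price} is a candidate key.
These are minimal and exhaustive — every other superkey contains one of them.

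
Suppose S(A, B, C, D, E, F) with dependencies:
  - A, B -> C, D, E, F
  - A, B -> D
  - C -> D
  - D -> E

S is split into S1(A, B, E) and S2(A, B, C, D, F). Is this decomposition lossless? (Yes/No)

S1 ∩ S2 = {A, B}; its closure under F is {A, B, C, D, E, F}.
S1 is contained in that closure, so S1 ∩ S2 -> S1 holds and the join is lossless.

Yes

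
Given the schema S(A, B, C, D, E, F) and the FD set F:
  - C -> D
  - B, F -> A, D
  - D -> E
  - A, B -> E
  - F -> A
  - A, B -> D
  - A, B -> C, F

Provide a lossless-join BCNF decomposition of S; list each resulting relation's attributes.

{A, F}; {B, C, F}; {C, D}; {D, E}

Candidate keys of the original relation: {A, B}, {B, F}.
In {A, B, C, D, E, F}, {C} is not a superkey ({C}⁺ restricted to this set is {C, D, E}), so split on C -> D, E into {C, D, E} and {A, B, C, F}.
In {C, D, E}, {D} is not a superkey ({D}⁺ restricted to this set is {D, E}), so split on D -> E into {D, E} and {C, D}.
{D, E} is in BCNF.
{C, D} is in BCNF.
In {A, B, C, F}, {F} is not a superkey ({F}⁺ restricted to this set is {A, F}), so split on F -> A into {A, F} and {B, C, F}.
{A, F} is in BCNF.
{B, C, F} is in BCNF.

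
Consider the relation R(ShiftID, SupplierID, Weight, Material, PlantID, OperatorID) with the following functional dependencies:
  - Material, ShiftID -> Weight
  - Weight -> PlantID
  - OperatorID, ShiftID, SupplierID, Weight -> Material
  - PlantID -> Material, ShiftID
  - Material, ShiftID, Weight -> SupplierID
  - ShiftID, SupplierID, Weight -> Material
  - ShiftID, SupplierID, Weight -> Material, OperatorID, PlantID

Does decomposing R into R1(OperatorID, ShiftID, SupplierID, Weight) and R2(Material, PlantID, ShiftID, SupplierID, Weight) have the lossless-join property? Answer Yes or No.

The shared attributes are {ShiftID, SupplierID, Weight} and {ShiftID, SupplierID, Weight}⁺ = {Material, OperatorID, PlantID, ShiftID, SupplierID, Weight}.
Since R1 ⊆ {Material, OperatorID, PlantID, ShiftID, SupplierID, Weight}, the intersection is a superkey of R1; the decomposition is lossless.

Yes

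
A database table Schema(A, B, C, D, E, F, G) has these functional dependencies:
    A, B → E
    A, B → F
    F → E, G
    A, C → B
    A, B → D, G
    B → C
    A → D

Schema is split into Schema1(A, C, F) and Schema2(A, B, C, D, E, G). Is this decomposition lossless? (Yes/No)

Common attributes: {A, C}; their closure is {A, B, C, D, E, F, G}.
This includes all of Schema1, so the common attributes are a superkey of Schema1 — the join is lossless.

Yes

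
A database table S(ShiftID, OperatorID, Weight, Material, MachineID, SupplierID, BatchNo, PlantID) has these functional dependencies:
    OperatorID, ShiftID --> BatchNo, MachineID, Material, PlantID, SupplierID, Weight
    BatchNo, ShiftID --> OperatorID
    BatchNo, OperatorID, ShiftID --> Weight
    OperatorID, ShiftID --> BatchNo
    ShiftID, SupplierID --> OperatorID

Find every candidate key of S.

Attributes never on any right-hand side: {ShiftID} — every candidate key must contain it.
{BatchNo, ShiftID} is a candidate key since {BatchNo, ShiftID}⁺ = {BatchNo, MachineID, Material, OperatorID, PlantID, ShiftID, SupplierID, Weight} covers every attribute.
{OperatorID, ShiftID} is a candidate key since {OperatorID, ShiftID}⁺ = {BatchNo, MachineID, Material, OperatorID, PlantID, ShiftID, SupplierID, Weight} covers every attribute.
{ShiftID, SupplierID} is a candidate key since {ShiftID, SupplierID}⁺ = {BatchNo, MachineID, Material, OperatorID, PlantID, ShiftID, SupplierID, Weight} covers every attribute.
No proper subset of any of these is a key, and no other minimal superkey exists.

{BatchNo, ShiftID}, {OperatorID, ShiftID}, {ShiftID, SupplierID}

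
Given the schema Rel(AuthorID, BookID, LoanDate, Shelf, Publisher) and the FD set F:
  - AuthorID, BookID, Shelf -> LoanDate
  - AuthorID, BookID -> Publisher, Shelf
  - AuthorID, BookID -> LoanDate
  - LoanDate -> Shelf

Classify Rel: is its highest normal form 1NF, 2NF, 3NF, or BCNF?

Candidate key: {AuthorID, BookID}. Prime attributes: {AuthorID, BookID}.
LoanDate -> Shelf: {LoanDate}⁺ = {LoanDate, Shelf}, which is not all of the attributes, so the left side is not a superkey — BCNF is violated.
LoanDate -> Shelf has non-prime {Shelf} on the right and a non-superkey on the left, so 3NF fails.
No proper subset of a key has a non-prime attribute in its closure, so there is no partial dependency; 2NF holds.

2NF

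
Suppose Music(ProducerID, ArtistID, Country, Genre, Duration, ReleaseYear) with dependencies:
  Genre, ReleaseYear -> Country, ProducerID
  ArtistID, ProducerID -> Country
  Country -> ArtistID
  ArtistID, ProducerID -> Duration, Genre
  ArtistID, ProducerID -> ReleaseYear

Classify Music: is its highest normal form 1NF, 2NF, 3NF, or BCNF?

3NF

Candidate keys: {ArtistID, ProducerID}, {Country, ProducerID}, {Genre, ReleaseYear}. Prime attributes: {ArtistID, Country, Genre, ProducerID, ReleaseYear}.
Country -> ArtistID: {Country}⁺ = {ArtistID, Country}, which is not all of the attributes, so the left side is not a superkey — BCNF is violated.
Since {ArtistID} ⊆ prime attributes and every other non-superkey FD also has a prime right side, the schema is in 3NF.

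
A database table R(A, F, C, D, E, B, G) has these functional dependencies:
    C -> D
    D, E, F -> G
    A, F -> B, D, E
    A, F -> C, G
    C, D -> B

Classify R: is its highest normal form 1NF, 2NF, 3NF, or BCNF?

2NF

Candidate key: {A, F}. Prime attributes: {A, F}.
C -> D: {C}⁺ = {B, C, D}, which is not all of the attributes, so the left side is not a superkey — BCNF is violated.
C -> D has non-prime {D} on the right and a non-superkey on the left, so 3NF fails.
Checking every proper subset of each key, none determines a non-prime attribute — 2NF is satisfied.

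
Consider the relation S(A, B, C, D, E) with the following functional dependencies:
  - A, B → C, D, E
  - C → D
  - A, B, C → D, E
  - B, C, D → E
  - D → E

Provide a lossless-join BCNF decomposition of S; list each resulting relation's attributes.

{A, B, C}; {C, D}; {D, E}

Candidate key of the original relation: {A, B}.
{A, B, C, D, E}: {C} determines {C, D, E} here but is not a superkey — split on C → D, E, giving {C, D, E} and {A, B, C}.
{C, D, E}: {D} determines {D, E} here but is not a superkey — split on D → E, giving {D, E} and {C, D}.
{D, E}: every determinant is a superkey — BCNF.
{C, D}: every determinant is a superkey — BCNF.
{A, B, C}: every determinant is a superkey — BCNF.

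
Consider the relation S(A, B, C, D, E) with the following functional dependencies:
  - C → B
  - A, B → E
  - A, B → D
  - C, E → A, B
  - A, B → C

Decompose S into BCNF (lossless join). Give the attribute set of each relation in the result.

Candidate keys of the original relation: {A, B}, {A, C}, {C, E}.
{A, B, C, D, E}: {C} determines {B, C} here but is not a superkey — split on C → B, giving {B, C} and {A, C, D, E}.
{B, C} has no BCNF violation.
{A, C, D, E} has no BCNF violation.

{A, C, D, E}; {B, C}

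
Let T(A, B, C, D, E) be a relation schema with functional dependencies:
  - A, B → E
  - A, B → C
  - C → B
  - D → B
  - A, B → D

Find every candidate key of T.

No FD produces {A}, so it must be in every candidate key.
{A, B} is a candidate key since {A, B}⁺ = {A, B, C, D, E} covers every attribute.
{A, C} is a candidate key since {A, C}⁺ = {A, B, C, D, E} covers every attribute.
{A, D} is a candidate key since {A, D}⁺ = {A, B, C, D, E} covers every attribute.
These are minimal and exhaustive — every other superkey contains one of them.

{A, B}, {A, C}, {A, D}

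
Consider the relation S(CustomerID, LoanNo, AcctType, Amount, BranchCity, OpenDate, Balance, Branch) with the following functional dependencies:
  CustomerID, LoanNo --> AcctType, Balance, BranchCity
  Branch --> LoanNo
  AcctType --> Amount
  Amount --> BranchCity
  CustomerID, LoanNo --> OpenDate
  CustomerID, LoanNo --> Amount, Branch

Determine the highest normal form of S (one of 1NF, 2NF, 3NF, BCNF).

Candidate keys: {Branch, CustomerID}, {CustomerID, LoanNo}. Prime attributes: {Branch, CustomerID, LoanNo}.
Branch --> LoanNo: {Branch}⁺ = {Branch, LoanNo}, which is not all of the attributes, so the left side is not a superkey — BCNF is violated.
AcctType --> Amount determines the non-prime attribute {Amount} from a non-superkey — 3NF is violated.
No non-prime attribute depends on a proper subset of any candidate key, so 2NF holds.

2NF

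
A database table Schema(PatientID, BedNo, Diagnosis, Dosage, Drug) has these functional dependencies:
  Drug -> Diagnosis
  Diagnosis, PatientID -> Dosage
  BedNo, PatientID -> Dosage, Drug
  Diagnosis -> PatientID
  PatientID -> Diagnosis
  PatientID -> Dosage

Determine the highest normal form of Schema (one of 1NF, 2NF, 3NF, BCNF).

Candidate keys: {BedNo, Diagnosis}, {BedNo, Drug}, {BedNo, PatientID}. Prime attributes: {BedNo, Diagnosis, Drug, PatientID}.
Drug -> Diagnosis breaks BCNF: {Drug}⁺ = {Diagnosis, Dosage, Drug, PatientID}, so {Drug} is not a superkey.
Diagnosis, PatientID -> Dosage determines the non-prime attribute {Dosage} from a non-superkey — 3NF is violated.
The proper key subset {Diagnosis} of {BedNo, Diagnosis} determines non-prime {Dosage}, so the relation is not even in 2NF.

1NF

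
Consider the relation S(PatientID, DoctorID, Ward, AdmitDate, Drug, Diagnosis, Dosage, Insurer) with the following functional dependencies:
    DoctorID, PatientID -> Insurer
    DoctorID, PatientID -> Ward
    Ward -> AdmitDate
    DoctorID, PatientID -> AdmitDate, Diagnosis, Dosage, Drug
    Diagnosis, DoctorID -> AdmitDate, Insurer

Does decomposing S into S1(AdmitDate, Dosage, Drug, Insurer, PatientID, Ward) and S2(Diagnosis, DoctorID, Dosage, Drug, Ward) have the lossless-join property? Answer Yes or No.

The shared attributes are {Dosage, Drug, Ward} and {Dosage, Drug, Ward}⁺ = {AdmitDate, Dosage, Drug, Ward}.
S1 ⊄ {AdmitDate, Dosage, Drug, Ward} and S2 ⊄ {AdmitDate, Dosage, Drug, Ward}, so the split is lossy.

No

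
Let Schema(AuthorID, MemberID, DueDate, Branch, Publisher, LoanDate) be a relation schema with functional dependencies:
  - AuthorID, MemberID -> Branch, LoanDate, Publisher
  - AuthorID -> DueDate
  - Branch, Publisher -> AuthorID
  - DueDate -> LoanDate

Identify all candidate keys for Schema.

{AuthorID, MemberID}, {Branch, MemberID, Publisher}

{MemberID} never appears on the right of any FD, so every key must include it.
Closure of {AuthorID, MemberID} is {AuthorID, Branch, DueDate, LoanDate, MemberID, Publisher}, the whole schema; {AuthorID, MemberID} is a candidate key.
Closure of {Branch, MemberID, Publisher} is {AuthorID, Branch, DueDate, LoanDate, MemberID, Publisher}, the whole schema; {Branch, MemberID, Publisher} is a candidate key.
These are minimal and exhaustive — every other superkey contains one of them.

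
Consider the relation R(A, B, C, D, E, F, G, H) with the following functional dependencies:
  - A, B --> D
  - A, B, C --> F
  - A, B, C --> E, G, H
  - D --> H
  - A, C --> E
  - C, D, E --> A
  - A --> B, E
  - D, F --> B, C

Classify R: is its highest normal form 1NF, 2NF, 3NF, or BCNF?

Candidate keys: {A, C}, {A, F}, {C, D, E}, {D, E, F}. Prime attributes: {A, C, D, E, F}.
A, B --> D: {A, B}⁺ = {A, B, D, E, H}, which is not all of the attributes, so the left side is not a superkey — BCNF is violated.
D --> H has non-prime {H} on the right and a non-superkey on the left, so 3NF fails.
The proper key subset {A} of {A, C} determines non-prime {B, H}, so the relation is not even in 2NF.

1NF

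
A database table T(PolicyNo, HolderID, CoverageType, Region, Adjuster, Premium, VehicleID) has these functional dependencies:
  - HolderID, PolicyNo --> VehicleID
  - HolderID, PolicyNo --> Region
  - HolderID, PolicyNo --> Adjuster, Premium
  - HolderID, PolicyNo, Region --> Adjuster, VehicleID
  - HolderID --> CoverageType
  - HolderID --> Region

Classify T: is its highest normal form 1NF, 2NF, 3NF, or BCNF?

1NF

Candidate key: {HolderID, PolicyNo}. Prime attributes: {HolderID, PolicyNo}.
HolderID --> CoverageType breaks BCNF: {HolderID}⁺ = {CoverageType, HolderID, Region}, so {HolderID} is not a superkey.
Because {CoverageType} is non-prime and the left side of HolderID --> CoverageType is not a superkey, the relation is not in 3NF.
The proper key subset {HolderID} of {HolderID, PolicyNo} determines non-prime {CoverageType, Region}, so the relation is not even in 2NF.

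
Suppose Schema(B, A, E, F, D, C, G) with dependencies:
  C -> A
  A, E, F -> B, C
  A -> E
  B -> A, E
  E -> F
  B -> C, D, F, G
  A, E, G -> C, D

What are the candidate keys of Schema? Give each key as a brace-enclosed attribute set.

{A}⁺ = {A, B, C, D, E, F, G} — all of the relation — so {A} is a candidate key.
{B}⁺ = {A, B, C, D, E, F, G} — all of the relation — so {B} is a candidate key.
{C}⁺ = {A, B, C, D, E, F, G} — all of the relation — so {C} is a candidate key.
These are minimal and exhaustive — every other superkey contains one of them.

{A}, {B}, {C}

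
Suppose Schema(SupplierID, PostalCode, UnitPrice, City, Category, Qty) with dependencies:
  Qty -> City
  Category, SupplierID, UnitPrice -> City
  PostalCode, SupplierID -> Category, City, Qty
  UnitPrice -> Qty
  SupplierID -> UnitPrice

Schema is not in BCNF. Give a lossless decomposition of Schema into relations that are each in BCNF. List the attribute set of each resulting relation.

Candidate key of the original relation: {PostalCode, SupplierID}.
In {Category, City, PostalCode, Qty, SupplierID, UnitPrice}, {Qty} is not a superkey ({Qty}⁺ restricted to this set is {City, Qty}), so split on Qty -> City into {City, Qty} and {Category, PostalCode, Qty, SupplierID, UnitPrice}.
{City, Qty} is in BCNF.
In {Category, PostalCode, Qty, SupplierID, UnitPrice}, {Category, SupplierID, UnitPrice} is not a superkey ({Category, SupplierID, UnitPrice}⁺ restricted to this set is {Category, Qty, SupplierID, UnitPrice}), so split on Category, SupplierID, UnitPrice -> Qty into {Category, Qty, SupplierID, UnitPrice} and {Category, PostalCode, SupplierID, UnitPrice}.
In {Category, Qty, SupplierID, UnitPrice}, {UnitPrice} is not a superkey ({UnitPrice}⁺ restricted to this set is {Qty, UnitPrice}), so split on UnitPrice -> Qty into {Qty, UnitPrice} and {Category, SupplierID, UnitPrice}.
{Qty, UnitPrice} is in BCNF.
In {Category, SupplierID, UnitPrice}, {SupplierID} is not a superkey ({SupplierID}⁺ restricted to this set is {SupplierID, UnitPrice}), so split on SupplierID -> UnitPrice into {SupplierID, UnitPrice} and {Category, SupplierID}.
{SupplierID, UnitPrice} is in BCNF.
{Category, SupplierID} is in BCNF.
In {Category, PostalCode, SupplierID, UnitPrice}, {SupplierID} is not a superkey ({SupplierID}⁺ restricted to this set is {SupplierID, UnitPrice}), so split on SupplierID -> UnitPrice into {SupplierID, UnitPrice} and {Category, PostalCode, SupplierID}.
{SupplierID, UnitPrice} is in BCNF.
{Category, PostalCode, SupplierID} is in BCNF.

{Category, PostalCode, SupplierID}; {City, Qty}; {Qty, UnitPrice}; {SupplierID, UnitPrice}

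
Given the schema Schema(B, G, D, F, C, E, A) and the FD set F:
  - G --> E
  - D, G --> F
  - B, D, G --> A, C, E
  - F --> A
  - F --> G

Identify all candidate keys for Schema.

{B, D, F}, {B, D, G}

Attributes never on any right-hand side: {B, D} — every candidate key must contain all of them.
{B, D, F} is a candidate key since {B, D, F}⁺ = {A, B, C, D, E, F, G} covers every attribute.
{B, D, G} is a candidate key since {B, D, G}⁺ = {A, B, C, D, E, F, G} covers every attribute.
Any other superkey properly contains one of these, so there are no further candidate keys.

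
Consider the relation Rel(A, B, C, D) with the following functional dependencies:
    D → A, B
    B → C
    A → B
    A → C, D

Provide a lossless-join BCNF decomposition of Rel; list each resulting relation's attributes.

{A, B, D}; {B, C}

Candidate keys of the original relation: {A}, {D}.
{A, B, C, D}: {B} determines {B, C} here but is not a superkey — split on B → C, giving {B, C} and {A, B, D}.
{B, C} is in BCNF.
{A, B, D} is in BCNF.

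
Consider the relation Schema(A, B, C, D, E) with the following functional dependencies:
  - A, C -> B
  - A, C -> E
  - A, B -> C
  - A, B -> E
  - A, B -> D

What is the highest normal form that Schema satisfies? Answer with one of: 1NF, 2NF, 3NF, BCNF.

Candidate keys: {A, B}, {A, C}. Prime attributes: {A, B, C}.
Each dependency's left side is a superkey — BCNF holds.

BCNF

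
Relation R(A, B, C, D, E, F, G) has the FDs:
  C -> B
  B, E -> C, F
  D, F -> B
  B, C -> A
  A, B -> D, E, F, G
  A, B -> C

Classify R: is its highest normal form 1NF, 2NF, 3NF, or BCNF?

3NF

Candidate keys: {A, B}, {A, D, F}, {B, E}, {C}, {D, E, F}. Prime attributes: {A, B, C, D, E, F}.
D, F -> B breaks BCNF: {D, F}⁺ = {B, D, F}, so {D, F} is not a superkey.
Since {B} ⊆ prime attributes and every other non-superkey FD also has a prime right side, the schema is in 3NF.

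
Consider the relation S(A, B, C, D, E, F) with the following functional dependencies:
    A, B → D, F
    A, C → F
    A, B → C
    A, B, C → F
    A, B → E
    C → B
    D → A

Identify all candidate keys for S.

{A, B}, {A, C}, {B, D}, {C, D}

{A, B}⁺ = {A, B, C, D, E, F}, which is every attribute, so {A, B} is a candidate key.
{A, C}⁺ = {A, B, C, D, E, F}, which is every attribute, so {A, C} is a candidate key.
{B, D}⁺ = {A, B, C, D, E, F}, which is every attribute, so {B, D} is a candidate key.
{C, D}⁺ = {A, B, C, D, E, F}, which is every attribute, so {C, D} is a candidate key.
Any other superkey properly contains one of these, so there are no further candidate keys.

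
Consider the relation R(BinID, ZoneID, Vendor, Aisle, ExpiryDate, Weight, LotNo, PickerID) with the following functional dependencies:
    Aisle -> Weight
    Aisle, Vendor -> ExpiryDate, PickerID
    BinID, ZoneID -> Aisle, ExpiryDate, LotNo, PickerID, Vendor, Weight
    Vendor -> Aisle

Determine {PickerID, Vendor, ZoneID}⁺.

Start with {PickerID, Vendor, ZoneID}.
Vendor -> Aisle applies; add {Aisle} → now {Aisle, PickerID, Vendor, ZoneID}.
Aisle -> Weight applies; add {Weight} → now {Aisle, PickerID, Vendor, Weight, ZoneID}.
Aisle, Vendor -> ExpiryDate, PickerID applies; add {ExpiryDate} → now {Aisle, ExpiryDate, PickerID, Vendor, Weight, ZoneID}.
No further FD applies.

{Aisle, ExpiryDate, PickerID, Vendor, Weight, ZoneID}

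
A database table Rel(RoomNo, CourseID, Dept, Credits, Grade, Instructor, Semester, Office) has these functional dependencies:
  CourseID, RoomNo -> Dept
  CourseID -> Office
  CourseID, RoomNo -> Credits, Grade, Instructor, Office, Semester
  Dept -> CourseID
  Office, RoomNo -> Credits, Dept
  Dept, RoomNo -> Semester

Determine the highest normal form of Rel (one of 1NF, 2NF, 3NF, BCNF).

3NF

Candidate keys: {CourseID, RoomNo}, {Dept, RoomNo}, {Office, RoomNo}. Prime attributes: {CourseID, Dept, Office, RoomNo}.
CourseID -> Office: {CourseID}⁺ = {CourseID, Office}, which is not all of the attributes, so the left side is not a superkey — BCNF is violated.
But every attribute on its right side ({Office}) is prime, and the same holds for every other non-superkey FD, so 3NF still holds.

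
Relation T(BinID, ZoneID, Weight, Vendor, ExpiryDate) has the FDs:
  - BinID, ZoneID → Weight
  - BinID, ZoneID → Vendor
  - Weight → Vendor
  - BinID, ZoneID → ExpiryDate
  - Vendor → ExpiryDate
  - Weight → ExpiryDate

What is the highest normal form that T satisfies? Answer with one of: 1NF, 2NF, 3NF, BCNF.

Candidate key: {BinID, ZoneID}. Prime attributes: {BinID, ZoneID}.
Weight → Vendor: {Weight}⁺ = {ExpiryDate, Vendor, Weight}, which is not all of the attributes, so the left side is not a superkey — BCNF is violated.
Because {Vendor} is non-prime and the left side of Weight → Vendor is not a superkey, the relation is not in 3NF.
No proper subset of a key has a non-prime attribute in its closure, so there is no partial dependency; 2NF holds.

2NF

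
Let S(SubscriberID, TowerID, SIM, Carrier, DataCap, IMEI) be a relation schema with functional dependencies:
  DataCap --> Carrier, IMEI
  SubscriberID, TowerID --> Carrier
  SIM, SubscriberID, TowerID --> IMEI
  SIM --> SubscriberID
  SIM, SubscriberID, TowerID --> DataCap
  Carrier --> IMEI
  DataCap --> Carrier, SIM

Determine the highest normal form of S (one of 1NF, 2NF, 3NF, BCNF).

Candidate keys: {DataCap, TowerID}, {SIM, TowerID}. Prime attributes: {DataCap, SIM, TowerID}.
DataCap --> Carrier, IMEI: {DataCap}⁺ = {Carrier, DataCap, IMEI, SIM, SubscriberID}, which is not all of the attributes, so the left side is not a superkey — BCNF is violated.
DataCap --> Carrier, IMEI has non-prime {Carrier, IMEI} on the right and a non-superkey on the left, so 3NF fails.
The proper key subset {DataCap} of {DataCap, TowerID} determines non-prime {Carrier, IMEI, SubscriberID}, so the relation is not even in 2NF.

1NF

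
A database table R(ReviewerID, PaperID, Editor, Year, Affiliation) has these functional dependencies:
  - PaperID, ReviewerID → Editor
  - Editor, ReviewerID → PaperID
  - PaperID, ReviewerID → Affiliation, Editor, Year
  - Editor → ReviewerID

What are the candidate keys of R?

Closure of {Editor} is {Affiliation, Editor, PaperID, ReviewerID, Year}, the whole schema; {Editor} is a candidate key.
Closure of {PaperID, ReviewerID} is {Affiliation, Editor, PaperID, ReviewerID, Year}, the whole schema; {PaperID, ReviewerID} is a candidate key.
Any other superkey properly contains one of these, so there are no further candidate keys.

{Editor}, {PaperID, ReviewerID}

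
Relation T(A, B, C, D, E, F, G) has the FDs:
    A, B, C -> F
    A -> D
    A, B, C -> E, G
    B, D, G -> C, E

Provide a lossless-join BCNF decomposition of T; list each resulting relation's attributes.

Candidate keys of the original relation: {A, B, C}, {A, B, G}.
In {A, B, C, D, E, F, G}, {A} is not a superkey ({A}⁺ restricted to this set is {A, D}), so split on A -> D into {A, D} and {A, B, C, E, F, G}.
{A, D}: every determinant is a superkey — BCNF.
{A, B, C, E, F, G}: every determinant is a superkey — BCNF.

{A, B, C, E, F, G}; {A, D}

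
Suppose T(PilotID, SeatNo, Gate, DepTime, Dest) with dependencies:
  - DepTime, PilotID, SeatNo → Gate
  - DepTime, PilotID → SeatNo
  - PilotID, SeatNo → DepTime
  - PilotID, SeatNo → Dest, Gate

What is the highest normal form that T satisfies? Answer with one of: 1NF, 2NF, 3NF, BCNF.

Candidate keys: {DepTime, PilotID}, {PilotID, SeatNo}. Prime attributes: {DepTime, PilotID, SeatNo}.
Every FD has a superkey on the left, so the relation is in BCNF.

BCNF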